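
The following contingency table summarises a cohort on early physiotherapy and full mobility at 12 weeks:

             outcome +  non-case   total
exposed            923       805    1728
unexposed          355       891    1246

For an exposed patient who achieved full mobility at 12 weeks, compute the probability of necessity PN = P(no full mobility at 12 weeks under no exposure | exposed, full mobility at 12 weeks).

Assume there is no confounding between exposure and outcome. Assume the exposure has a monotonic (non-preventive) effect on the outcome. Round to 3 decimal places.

p₁ = P(outcome | exposed) = 923/1728 = 0.53414
p₀ = P(outcome | unexposed) = 355/1246 = 0.28491
Under exogeneity and monotonicity, PN = (p₁ − p₀) / p₁.
PN = (0.53414 − 0.28491) / 0.53414 = 0.24923 / 0.53414 ≈ 0.4666

PN ≈ 0.467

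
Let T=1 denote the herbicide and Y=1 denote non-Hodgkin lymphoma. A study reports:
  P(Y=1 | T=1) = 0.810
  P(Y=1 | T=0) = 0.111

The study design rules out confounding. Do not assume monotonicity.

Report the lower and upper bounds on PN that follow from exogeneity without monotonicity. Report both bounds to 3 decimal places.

0.863 ≤ PN ≤ 1.000

Let p₁ = 0.81, p₀ = 0.111.
Under exogeneity alone the bounds on PN are max{0,(p₁−p₀)/p₁} ≤ PN ≤ min{1,(1−p₀)/p₁}.
  lower = (p₁ − p₀)/p₁ = 0.699 / 0.81 ≈ 0.8630
  upper = min{1, (1 − p₀)/p₁} = 0.889 / 0.81 ≈ 1.0975 → capped at 1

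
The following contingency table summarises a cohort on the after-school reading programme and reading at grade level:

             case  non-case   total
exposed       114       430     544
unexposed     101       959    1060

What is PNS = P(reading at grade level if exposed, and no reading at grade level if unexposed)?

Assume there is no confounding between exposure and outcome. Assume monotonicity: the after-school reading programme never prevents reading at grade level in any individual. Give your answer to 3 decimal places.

PNS ≈ 0.114

p₁ = P(outcome | exposed) = 114/544 = 0.20956
p₀ = P(outcome | unexposed) = 101/1060 = 0.095283
Under exogeneity and monotonicity, PNS = p₁ − p₀.
PNS = 0.20956 − 0.095283 = 0.11428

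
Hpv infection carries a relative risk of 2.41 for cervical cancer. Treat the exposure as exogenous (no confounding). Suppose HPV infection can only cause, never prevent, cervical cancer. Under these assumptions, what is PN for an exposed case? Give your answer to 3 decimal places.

PN ≈ 0.585

Under exogeneity and monotonicity, PN = (RR − 1) / RR = 1 − 1/RR.
PN = (2.41 − 1) / 2.41 = 1.41 / 2.41 ≈ 0.5851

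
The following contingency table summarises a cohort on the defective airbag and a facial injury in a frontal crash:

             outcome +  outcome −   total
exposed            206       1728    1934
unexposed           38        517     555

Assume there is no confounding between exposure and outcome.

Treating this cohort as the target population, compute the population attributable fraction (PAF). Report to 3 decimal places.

p₁ = P(outcome | exposed) = 206/1934 = 0.10651
p₀ = P(outcome | unexposed) = 38/555 = 0.068468
Exposure prevalence π = 1934/2489 = 0.77702; overall risk P(Y=1) = 0.098031.
Under exogeneity, PAF = [P(Y=1) − p₀]/P(Y=1).
PAF = (0.098031 − 0.068468) / 0.098031 ≈ 0.3016

PAF ≈ 0.302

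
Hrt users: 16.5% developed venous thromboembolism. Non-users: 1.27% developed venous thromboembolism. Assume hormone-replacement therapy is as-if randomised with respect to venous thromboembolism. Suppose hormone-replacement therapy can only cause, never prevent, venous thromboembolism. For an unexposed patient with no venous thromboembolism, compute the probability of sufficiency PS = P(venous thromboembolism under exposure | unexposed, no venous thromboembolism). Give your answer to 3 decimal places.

p₁ = 0.165, p₀ = 0.0127.
Under exogeneity and monotonicity, PS = (p₁ − p₀) / (1 − p₀).
PS = (0.165 − 0.0127) / (1 − 0.0127) = 0.1523 / 0.9873 ≈ 0.1543

PS ≈ 0.154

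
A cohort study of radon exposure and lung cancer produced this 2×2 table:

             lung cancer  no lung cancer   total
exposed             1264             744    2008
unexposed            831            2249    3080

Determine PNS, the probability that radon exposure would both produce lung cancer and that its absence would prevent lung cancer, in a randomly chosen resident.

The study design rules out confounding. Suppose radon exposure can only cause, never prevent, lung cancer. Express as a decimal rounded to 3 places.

PNS ≈ 0.360

p₁ = P(outcome | exposed) = 1264/2008 = 0.62948
p₀ = P(outcome | unexposed) = 831/3080 = 0.26981
Under exogeneity and monotonicity, PNS = p₁ − p₀.
PNS = 0.62948 − 0.26981 = 0.35968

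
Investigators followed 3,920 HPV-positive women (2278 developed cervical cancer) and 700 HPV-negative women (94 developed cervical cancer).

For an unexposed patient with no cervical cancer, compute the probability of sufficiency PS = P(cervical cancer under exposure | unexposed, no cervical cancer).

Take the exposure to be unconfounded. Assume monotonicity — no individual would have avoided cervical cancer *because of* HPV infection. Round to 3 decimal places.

PS ≈ 0.516

p₁ = P(outcome | exposed) = 2278/3920 = 0.58112
p₀ = P(outcome | unexposed) = 94/700 = 0.13429
Under exogeneity and monotonicity, PS = (p₁ − p₀) / (1 − p₀).
PS = (0.58112 − 0.13429) / (1 − 0.13429) = 0.44684 / 0.86571 ≈ 0.5161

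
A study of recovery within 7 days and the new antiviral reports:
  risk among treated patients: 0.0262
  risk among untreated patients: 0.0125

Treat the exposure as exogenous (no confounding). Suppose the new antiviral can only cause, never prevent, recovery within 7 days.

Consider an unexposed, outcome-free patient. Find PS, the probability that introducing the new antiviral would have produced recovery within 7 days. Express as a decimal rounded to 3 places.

Let p₁ = 0.0262, p₀ = 0.0125.
Under exogeneity and monotonicity, PS = (p₁ − p₀) / (1 − p₀).
PS = (0.0262 − 0.0125) / (1 − 0.0125) = 0.0137 / 0.9875 ≈ 0.0139

PS ≈ 0.014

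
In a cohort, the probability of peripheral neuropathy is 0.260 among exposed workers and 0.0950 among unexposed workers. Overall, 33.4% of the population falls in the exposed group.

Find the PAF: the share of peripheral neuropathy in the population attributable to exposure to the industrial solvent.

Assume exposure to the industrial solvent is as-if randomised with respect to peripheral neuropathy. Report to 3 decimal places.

PAF ≈ 0.367

Let p₁ = 0.26, p₀ = 0.095.
Overall risk P(Y=1) = π·p₁ + (1−π)·p₀ = 0.334×0.26 + 0.666×0.095 = 0.15011.
Under exogeneity, PAF = [P(Y=1) − p₀] / P(Y=1).
PAF = (0.15011 − 0.095) / 0.15011 ≈ 0.3671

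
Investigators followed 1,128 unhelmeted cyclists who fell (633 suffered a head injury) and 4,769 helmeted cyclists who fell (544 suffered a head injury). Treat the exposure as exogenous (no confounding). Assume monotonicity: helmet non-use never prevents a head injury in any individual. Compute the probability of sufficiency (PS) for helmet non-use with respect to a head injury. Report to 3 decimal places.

p₁ = P(outcome | exposed) = 633/1128 = 0.56117
p₀ = P(outcome | unexposed) = 544/4769 = 0.11407
Under exogeneity and monotonicity, PS = (p₁ − p₀) / (1 − p₀).
PS = (0.56117 − 0.11407) / (1 − 0.11407) = 0.4471 / 0.88593 ≈ 0.5047

PS ≈ 0.505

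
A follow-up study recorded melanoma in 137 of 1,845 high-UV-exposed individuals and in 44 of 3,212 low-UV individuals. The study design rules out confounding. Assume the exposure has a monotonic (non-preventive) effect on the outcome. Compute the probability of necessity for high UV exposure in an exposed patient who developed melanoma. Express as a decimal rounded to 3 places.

p₁ = P(outcome | exposed) = 137/1845 = 0.074255
p₀ = P(outcome | unexposed) = 44/3212 = 0.013699
Under exogeneity and monotonicity, PN = (p₁ − p₀) / p₁.
PN = (0.074255 − 0.013699) / 0.074255 = 0.060556 / 0.074255 ≈ 0.8155

PN ≈ 0.816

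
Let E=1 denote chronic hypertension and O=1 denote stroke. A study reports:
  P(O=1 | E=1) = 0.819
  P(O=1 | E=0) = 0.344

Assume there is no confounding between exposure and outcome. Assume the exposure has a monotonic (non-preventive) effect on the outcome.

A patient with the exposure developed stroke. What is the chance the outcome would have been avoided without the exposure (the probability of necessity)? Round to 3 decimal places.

PN ≈ 0.580

Let p₁ = 0.819, p₀ = 0.344.
Under exogeneity and monotonicity, PN = (p₁ − p₀) / p₁.
PN = (0.819 − 0.344) / 0.819 = 0.475 / 0.819 ≈ 0.5800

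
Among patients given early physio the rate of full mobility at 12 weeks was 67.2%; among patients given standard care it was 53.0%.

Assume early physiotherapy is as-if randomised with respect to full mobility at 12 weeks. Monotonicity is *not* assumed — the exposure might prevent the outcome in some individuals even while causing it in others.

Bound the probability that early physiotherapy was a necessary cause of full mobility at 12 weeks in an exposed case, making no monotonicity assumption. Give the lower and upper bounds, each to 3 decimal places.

0.211 ≤ PN ≤ 0.699

p₁ = 0.672, p₀ = 0.53.
Under exogeneity alone the bounds on PN are max{0,(p₁−p₀)/p₁} ≤ PN ≤ min{1,(1−p₀)/p₁}.
  lower = (p₁ − p₀)/p₁ = 0.142 / 0.672 ≈ 0.2113
  upper = min{1, (1 − p₀)/p₁} = 0.47 / 0.672 ≈ 0.6994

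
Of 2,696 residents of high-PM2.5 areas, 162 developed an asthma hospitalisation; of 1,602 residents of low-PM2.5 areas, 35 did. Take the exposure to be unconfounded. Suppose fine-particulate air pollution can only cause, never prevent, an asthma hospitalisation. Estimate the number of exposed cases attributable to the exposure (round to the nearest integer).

about 103 cases

p₁ = P(outcome | exposed) = 162/2696 = 0.060089
p₀ = P(outcome | unexposed) = 35/1602 = 0.021848
PN = (p₁ − p₀)/p₁ = (0.060089 − 0.021848) / 0.060089 ≈ 0.63641.
Attributable cases ≈ PN × (exposed cases) = 0.63641 × 162 ≈ 103.10.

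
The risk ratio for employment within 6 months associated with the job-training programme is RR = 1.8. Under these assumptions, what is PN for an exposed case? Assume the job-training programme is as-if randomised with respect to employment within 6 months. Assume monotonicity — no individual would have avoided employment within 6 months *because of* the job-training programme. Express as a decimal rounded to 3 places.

PN ≈ 0.444

Under exogeneity and monotonicity, PN = (RR − 1) / RR = 1 − 1/RR.
PN = (1.8 − 1) / 1.8 = 0.8 / 1.8 ≈ 0.4444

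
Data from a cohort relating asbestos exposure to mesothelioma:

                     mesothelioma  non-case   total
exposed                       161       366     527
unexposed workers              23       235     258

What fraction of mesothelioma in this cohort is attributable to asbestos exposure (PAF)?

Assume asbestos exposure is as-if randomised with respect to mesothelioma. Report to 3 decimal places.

PAF ≈ 0.620

p₁ = P(outcome | exposed) = 161/527 = 0.3055
p₀ = P(outcome | unexposed) = 23/258 = 0.089147
Exposure prevalence π = 527/785 = 0.67134; overall risk P(Y=1) = 0.23439.
Under exogeneity, PAF = [P(Y=1) − p₀]/P(Y=1).
PAF = (0.23439 − 0.089147) / 0.23439 ≈ 0.6197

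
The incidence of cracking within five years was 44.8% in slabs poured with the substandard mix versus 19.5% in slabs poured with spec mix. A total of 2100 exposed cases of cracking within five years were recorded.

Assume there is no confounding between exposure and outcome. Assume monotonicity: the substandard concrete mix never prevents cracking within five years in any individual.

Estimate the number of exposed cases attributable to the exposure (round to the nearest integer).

p₁ = 0.448, p₀ = 0.195.
PN = (p₁ − p₀)/p₁ = (0.448 − 0.195) / 0.448 ≈ 0.56473.
Attributable cases ≈ PN × (exposed cases) = 0.56473 × 2100 ≈ 1185.94.

about 1186 cases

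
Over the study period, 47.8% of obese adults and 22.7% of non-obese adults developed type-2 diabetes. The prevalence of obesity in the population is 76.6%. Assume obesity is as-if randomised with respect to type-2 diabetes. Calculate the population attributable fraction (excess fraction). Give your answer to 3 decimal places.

PAF ≈ 0.459

p₁ = 0.478, p₀ = 0.227.
Overall risk P(Y=1) = π·p₁ + (1−π)·p₀ = 0.766×0.478 + 0.234×0.227 = 0.41927.
Under exogeneity, PAF = [P(Y=1) − p₀] / P(Y=1).
PAF = (0.41927 − 0.227) / 0.41927 ≈ 0.4586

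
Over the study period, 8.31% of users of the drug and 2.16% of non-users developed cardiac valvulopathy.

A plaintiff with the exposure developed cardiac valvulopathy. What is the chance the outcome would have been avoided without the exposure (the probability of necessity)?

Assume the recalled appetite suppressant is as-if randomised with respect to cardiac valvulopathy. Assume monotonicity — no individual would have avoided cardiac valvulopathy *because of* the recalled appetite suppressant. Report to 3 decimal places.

p₁ = 0.0831, p₀ = 0.0216.
Under exogeneity and monotonicity, PN = (p₁ − p₀) / p₁.
PN = (0.0831 − 0.0216) / 0.0831 = 0.0615 / 0.0831 ≈ 0.7401

PN ≈ 0.740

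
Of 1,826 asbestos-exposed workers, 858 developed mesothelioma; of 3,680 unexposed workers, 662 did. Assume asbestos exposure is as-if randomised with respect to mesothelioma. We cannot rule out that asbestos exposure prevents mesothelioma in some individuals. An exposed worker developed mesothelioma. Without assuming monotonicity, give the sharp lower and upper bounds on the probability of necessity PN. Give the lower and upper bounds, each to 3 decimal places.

0.617 ≤ PN ≤ 1.000

p₁ = P(outcome | exposed) = 858/1826 = 0.46988
p₀ = P(outcome | unexposed) = 662/3680 = 0.17989
Under exogeneity alone the bounds on PN are max{0,(p₁−p₀)/p₁} ≤ PN ≤ min{1,(1−p₀)/p₁}.
  lower = (p₁ − p₀)/p₁ = 0.28999 / 0.46988 ≈ 0.6172
  upper = min{1, (1 − p₀)/p₁} = 0.82011 / 0.46988 ≈ 1.7454 → capped at 1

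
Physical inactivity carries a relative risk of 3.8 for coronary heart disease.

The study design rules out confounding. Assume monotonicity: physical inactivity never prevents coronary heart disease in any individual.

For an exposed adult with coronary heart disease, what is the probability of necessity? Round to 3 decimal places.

PN ≈ 0.737

Under exogeneity and monotonicity, PN = (RR − 1) / RR = 1 − 1/RR.
PN = (3.8 − 1) / 3.8 = 2.8 / 3.8 ≈ 0.7368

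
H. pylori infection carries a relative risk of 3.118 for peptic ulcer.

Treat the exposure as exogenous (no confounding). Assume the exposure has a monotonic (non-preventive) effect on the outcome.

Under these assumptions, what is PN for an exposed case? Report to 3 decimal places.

Under exogeneity and monotonicity, PN = (RR − 1) / RR = 1 − 1/RR.
PN = (3.118 − 1) / 3.118 = 2.118 / 3.118 ≈ 0.6793

PN ≈ 0.679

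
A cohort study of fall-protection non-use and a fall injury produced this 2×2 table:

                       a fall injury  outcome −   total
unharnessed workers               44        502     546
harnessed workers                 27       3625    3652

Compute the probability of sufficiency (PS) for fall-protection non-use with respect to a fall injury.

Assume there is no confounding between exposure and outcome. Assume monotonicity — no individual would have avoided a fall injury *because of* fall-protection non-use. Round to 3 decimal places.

PS ≈ 0.074

p₁ = P(outcome | exposed) = 44/546 = 0.080586
p₀ = P(outcome | unexposed) = 27/3652 = 0.0073932
Under exogeneity and monotonicity, PS = (p₁ − p₀)/(1 − p₀).
PS = (0.080586 − 0.0073932) / 0.99261 ≈ 0.0737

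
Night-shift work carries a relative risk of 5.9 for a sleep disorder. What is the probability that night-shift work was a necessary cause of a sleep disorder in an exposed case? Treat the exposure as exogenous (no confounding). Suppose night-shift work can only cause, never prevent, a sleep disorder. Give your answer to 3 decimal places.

Under exogeneity and monotonicity, PN = (RR − 1) / RR = 1 − 1/RR.
PN = (5.9 − 1) / 5.9 = 4.9 / 5.9 ≈ 0.8305

PN ≈ 0.831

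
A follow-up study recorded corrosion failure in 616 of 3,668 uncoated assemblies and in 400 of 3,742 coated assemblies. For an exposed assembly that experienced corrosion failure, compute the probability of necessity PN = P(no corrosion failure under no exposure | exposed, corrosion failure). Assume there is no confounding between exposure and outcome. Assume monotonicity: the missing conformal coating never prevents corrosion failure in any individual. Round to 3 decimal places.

p₁ = P(outcome | exposed) = 616/3668 = 0.16794
p₀ = P(outcome | unexposed) = 400/3742 = 0.10689
Under exogeneity and monotonicity, PN = (p₁ − p₀) / p₁.
PN = (0.16794 − 0.10689) / 0.16794 = 0.061044 / 0.16794 ≈ 0.3635

PN ≈ 0.363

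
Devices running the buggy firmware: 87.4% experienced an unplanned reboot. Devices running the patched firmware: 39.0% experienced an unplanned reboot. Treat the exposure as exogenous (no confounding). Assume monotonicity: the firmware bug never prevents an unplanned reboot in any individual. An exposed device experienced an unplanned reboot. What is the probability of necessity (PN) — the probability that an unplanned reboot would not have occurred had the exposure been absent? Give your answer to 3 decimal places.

PN ≈ 0.554

p₁ = 0.874, p₀ = 0.39.
Under exogeneity and monotonicity, PN = (p₁ − p₀) / p₁.
PN = (0.874 − 0.39) / 0.874 = 0.484 / 0.874 ≈ 0.5538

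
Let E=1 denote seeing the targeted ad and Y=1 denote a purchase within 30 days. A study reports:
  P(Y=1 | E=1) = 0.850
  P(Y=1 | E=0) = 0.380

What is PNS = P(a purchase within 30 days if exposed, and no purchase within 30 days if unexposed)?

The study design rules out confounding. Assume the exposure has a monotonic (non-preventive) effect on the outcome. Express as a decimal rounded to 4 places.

Let p₁ = 0.85, p₀ = 0.38.
Under exogeneity and monotonicity, PNS = p₁ − p₀.
PNS = 0.85 − 0.38 = 0.47

PNS ≈ 0.4700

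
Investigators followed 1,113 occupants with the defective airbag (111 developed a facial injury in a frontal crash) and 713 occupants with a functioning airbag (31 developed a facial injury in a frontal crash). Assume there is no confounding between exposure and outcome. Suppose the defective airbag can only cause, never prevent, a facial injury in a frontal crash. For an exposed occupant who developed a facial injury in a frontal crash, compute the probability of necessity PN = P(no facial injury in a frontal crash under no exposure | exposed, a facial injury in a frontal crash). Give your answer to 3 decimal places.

p₁ = P(outcome | exposed) = 111/1113 = 0.09973
p₀ = P(outcome | unexposed) = 31/713 = 0.043478
Under exogeneity and monotonicity, PN = (p₁ − p₀) / p₁.
PN = (0.09973 − 0.043478) / 0.09973 = 0.056252 / 0.09973 ≈ 0.5640

PN ≈ 0.564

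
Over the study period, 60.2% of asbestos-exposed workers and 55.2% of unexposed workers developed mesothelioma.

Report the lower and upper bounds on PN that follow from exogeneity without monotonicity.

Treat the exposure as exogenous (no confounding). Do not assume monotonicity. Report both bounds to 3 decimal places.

0.083 ≤ PN ≤ 0.744

p₁ = 0.602, p₀ = 0.552.
Under exogeneity alone the bounds on PN are max{0,(p₁−p₀)/p₁} ≤ PN ≤ min{1,(1−p₀)/p₁}.
  lower = (p₁ − p₀)/p₁ = 0.05 / 0.602 ≈ 0.0831
  upper = min{1, (1 − p₀)/p₁} = 0.448 / 0.602 ≈ 0.7442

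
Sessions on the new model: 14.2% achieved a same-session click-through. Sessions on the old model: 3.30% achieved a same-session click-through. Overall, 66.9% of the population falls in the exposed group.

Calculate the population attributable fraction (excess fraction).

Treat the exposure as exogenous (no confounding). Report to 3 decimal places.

PAF ≈ 0.688

p₁ = 0.142, p₀ = 0.033.
Overall risk P(Y=1) = π·p₁ + (1−π)·p₀ = 0.669×0.142 + 0.331×0.033 = 0.10592.
Under exogeneity, PAF = [P(Y=1) − p₀] / P(Y=1).
PAF = (0.10592 − 0.033) / 0.10592 ≈ 0.6884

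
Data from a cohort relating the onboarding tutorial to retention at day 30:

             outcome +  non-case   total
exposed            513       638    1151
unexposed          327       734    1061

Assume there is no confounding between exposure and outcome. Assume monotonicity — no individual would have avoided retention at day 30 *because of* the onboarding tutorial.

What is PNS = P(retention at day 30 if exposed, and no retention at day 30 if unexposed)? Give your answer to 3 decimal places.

PNS ≈ 0.137

p₁ = P(outcome | exposed) = 513/1151 = 0.4457
p₀ = P(outcome | unexposed) = 327/1061 = 0.3082
Under exogeneity and monotonicity, PNS = p₁ − p₀.
PNS = 0.4457 − 0.3082 = 0.1375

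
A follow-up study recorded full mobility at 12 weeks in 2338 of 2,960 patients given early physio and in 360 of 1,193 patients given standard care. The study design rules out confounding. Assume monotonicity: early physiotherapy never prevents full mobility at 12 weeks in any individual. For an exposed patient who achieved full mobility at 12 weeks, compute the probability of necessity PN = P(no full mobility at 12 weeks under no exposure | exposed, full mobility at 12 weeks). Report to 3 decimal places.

PN ≈ 0.618

p₁ = P(outcome | exposed) = 2338/2960 = 0.78986
p₀ = P(outcome | unexposed) = 360/1193 = 0.30176
Under exogeneity and monotonicity, PN = (p₁ − p₀) / p₁.
PN = (0.78986 − 0.30176) / 0.78986 = 0.4881 / 0.78986 ≈ 0.6180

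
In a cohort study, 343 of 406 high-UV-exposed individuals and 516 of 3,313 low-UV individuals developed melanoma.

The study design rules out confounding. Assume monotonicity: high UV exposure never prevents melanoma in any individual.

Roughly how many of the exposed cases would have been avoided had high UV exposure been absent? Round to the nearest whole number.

about 280 cases

p₁ = P(outcome | exposed) = 343/406 = 0.84483
p₀ = P(outcome | unexposed) = 516/3313 = 0.15575
PN = (p₁ − p₀)/p₁ = (0.84483 − 0.15575) / 0.84483 ≈ 0.81564.
Attributable cases ≈ PN × (exposed cases) = 0.81564 × 343 ≈ 279.77.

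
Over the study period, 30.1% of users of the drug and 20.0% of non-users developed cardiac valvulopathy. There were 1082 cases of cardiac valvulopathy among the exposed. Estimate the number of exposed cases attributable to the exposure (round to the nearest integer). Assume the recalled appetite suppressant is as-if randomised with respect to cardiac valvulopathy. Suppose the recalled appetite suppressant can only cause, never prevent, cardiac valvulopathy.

about 363 cases

p₁ = 0.301, p₀ = 0.2.
PN = (p₁ − p₀)/p₁ = (0.301 − 0.2) / 0.301 ≈ 0.33555.
Attributable cases ≈ PN × (exposed cases) = 0.33555 × 1082 ≈ 363.06.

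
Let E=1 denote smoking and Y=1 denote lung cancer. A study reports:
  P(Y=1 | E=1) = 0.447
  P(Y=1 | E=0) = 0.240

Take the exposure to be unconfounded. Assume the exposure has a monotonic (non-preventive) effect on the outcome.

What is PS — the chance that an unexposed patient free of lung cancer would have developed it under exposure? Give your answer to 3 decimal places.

Let p₁ = 0.447, p₀ = 0.24.
Under exogeneity and monotonicity, PS = (p₁ − p₀) / (1 − p₀).
PS = (0.447 − 0.24) / (1 − 0.24) = 0.207 / 0.76 ≈ 0.2724

PS ≈ 0.272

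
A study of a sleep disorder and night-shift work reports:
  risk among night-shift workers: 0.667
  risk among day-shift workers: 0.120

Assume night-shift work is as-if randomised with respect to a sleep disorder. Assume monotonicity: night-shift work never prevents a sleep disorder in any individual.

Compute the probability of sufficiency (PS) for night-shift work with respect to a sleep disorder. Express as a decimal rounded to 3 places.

Let p₁ = 0.667, p₀ = 0.12.
Under exogeneity and monotonicity, PS = (p₁ − p₀) / (1 − p₀).
PS = (0.667 − 0.12) / (1 − 0.12) = 0.547 / 0.88 ≈ 0.6216

PS ≈ 0.622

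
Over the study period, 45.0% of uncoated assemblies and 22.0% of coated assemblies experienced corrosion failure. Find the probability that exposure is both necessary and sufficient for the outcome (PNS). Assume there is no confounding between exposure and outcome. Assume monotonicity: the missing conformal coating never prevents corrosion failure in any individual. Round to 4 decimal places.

p₁ = 0.45, p₀ = 0.22.
Under exogeneity and monotonicity, PNS = p₁ − p₀.
PNS = 0.45 − 0.22 = 0.23

PNS ≈ 0.2300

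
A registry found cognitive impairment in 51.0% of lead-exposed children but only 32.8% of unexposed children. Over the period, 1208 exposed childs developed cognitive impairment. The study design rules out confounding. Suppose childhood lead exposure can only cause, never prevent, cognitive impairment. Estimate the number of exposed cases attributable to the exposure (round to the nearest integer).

p₁ = 0.51, p₀ = 0.328.
PN = (p₁ − p₀)/p₁ = (0.51 − 0.328) / 0.51 ≈ 0.35686.
Attributable cases ≈ PN × (exposed cases) = 0.35686 × 1208 ≈ 431.09.

about 431 cases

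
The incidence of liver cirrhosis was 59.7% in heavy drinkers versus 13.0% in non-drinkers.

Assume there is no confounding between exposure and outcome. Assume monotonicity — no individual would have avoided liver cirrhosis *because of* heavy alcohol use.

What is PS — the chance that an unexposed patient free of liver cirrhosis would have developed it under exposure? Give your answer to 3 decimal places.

p₁ = 0.597, p₀ = 0.13.
Under exogeneity and monotonicity, PS = (p₁ − p₀) / (1 − p₀).
PS = (0.597 − 0.13) / (1 − 0.13) = 0.467 / 0.87 ≈ 0.5368

PS ≈ 0.537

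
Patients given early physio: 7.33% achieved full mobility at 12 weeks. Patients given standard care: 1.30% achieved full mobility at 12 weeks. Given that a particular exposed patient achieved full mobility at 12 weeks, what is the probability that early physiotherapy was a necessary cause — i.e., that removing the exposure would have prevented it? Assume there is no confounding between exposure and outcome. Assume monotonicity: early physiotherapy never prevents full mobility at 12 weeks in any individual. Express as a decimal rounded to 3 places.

p₁ = 0.0733, p₀ = 0.013.
Under exogeneity and monotonicity, PN = (p₁ − p₀) / p₁.
PN = (0.0733 − 0.013) / 0.0733 = 0.0603 / 0.0733 ≈ 0.8226

PN ≈ 0.823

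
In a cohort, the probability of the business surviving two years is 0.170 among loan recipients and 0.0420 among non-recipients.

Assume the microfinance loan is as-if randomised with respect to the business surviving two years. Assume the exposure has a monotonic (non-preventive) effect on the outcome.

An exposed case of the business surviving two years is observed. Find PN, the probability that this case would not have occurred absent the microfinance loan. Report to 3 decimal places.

PN ≈ 0.753

Let p₁ = 0.17, p₀ = 0.042.
Under exogeneity and monotonicity, PN = (p₁ − p₀) / p₁.
PN = (0.17 − 0.042) / 0.17 = 0.128 / 0.17 ≈ 0.7529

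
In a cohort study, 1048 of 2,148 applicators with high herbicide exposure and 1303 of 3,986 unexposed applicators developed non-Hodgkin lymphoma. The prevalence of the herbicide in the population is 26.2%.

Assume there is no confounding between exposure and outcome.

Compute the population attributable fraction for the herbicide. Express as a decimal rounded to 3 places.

PAF ≈ 0.114

p₁ = P(outcome | exposed) = 1048/2148 = 0.4879
p₀ = P(outcome | unexposed) = 1303/3986 = 0.32689
Overall risk P(Y=1) = π·p₁ + (1−π)·p₀ = 0.262×0.4879 + 0.738×0.32689 = 0.36908.
Under exogeneity, PAF = [P(Y=1) − p₀] / P(Y=1).
PAF = (0.36908 − 0.32689) / 0.36908 ≈ 0.1143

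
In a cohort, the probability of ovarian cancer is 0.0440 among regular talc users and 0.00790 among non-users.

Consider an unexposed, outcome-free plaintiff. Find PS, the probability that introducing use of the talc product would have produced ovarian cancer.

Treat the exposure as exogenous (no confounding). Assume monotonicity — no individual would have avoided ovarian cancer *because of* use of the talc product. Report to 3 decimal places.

Let p₁ = 0.044, p₀ = 0.0079.
Under exogeneity and monotonicity, PS = (p₁ − p₀) / (1 − p₀).
PS = (0.044 − 0.0079) / (1 − 0.0079) = 0.0361 / 0.9921 ≈ 0.0364

PS ≈ 0.036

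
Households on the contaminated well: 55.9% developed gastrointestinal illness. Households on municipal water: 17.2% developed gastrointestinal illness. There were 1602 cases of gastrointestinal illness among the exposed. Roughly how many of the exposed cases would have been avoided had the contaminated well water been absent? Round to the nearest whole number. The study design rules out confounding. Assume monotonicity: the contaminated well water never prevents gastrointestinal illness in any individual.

about 1109 cases

p₁ = 0.559, p₀ = 0.172.
PN = (p₁ − p₀)/p₁ = (0.559 − 0.172) / 0.559 ≈ 0.69231.
Attributable cases ≈ PN × (exposed cases) = 0.69231 × 1602 ≈ 1109.08.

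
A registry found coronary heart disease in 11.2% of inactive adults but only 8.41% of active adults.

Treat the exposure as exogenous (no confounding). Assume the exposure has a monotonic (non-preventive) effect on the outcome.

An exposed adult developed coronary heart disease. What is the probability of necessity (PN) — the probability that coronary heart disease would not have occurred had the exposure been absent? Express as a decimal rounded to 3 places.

p₁ = 0.112, p₀ = 0.0841.
Under exogeneity and monotonicity, PN = (p₁ − p₀) / p₁.
PN = (0.112 − 0.0841) / 0.112 = 0.0279 / 0.112 ≈ 0.2491

PN ≈ 0.249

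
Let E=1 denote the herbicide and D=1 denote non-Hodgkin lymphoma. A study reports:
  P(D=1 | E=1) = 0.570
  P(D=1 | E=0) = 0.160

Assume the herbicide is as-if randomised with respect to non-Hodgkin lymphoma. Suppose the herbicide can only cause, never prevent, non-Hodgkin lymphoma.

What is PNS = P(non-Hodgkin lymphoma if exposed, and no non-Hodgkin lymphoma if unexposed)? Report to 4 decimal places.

PNS ≈ 0.4100

Let p₁ = 0.57, p₀ = 0.16.
Under exogeneity and monotonicity, PNS = p₁ − p₀.
PNS = 0.57 − 0.16 = 0.41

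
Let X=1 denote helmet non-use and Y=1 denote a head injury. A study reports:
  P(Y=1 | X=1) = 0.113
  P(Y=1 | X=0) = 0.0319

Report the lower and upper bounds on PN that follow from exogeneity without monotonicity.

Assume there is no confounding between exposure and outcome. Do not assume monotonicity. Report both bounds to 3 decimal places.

0.718 ≤ PN ≤ 1.000

Let p₁ = 0.113, p₀ = 0.0319.
Under exogeneity alone the bounds on PN are max{0,(p₁−p₀)/p₁} ≤ PN ≤ min{1,(1−p₀)/p₁}.
  lower = (p₁ − p₀)/p₁ = 0.0811 / 0.113 ≈ 0.7177
  upper = min{1, (1 − p₀)/p₁} = 0.9681 / 0.113 ≈ 8.5673 → capped at 1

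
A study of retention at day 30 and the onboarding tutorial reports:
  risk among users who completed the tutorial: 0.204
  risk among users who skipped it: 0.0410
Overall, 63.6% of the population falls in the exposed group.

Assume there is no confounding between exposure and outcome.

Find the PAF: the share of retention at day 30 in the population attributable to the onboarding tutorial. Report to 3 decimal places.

PAF ≈ 0.717

Let p₁ = 0.204, p₀ = 0.041.
Overall risk P(Y=1) = π·p₁ + (1−π)·p₀ = 0.636×0.204 + 0.364×0.041 = 0.14467.
Under exogeneity, PAF = [P(Y=1) − p₀] / P(Y=1).
PAF = (0.14467 − 0.041) / 0.14467 ≈ 0.7166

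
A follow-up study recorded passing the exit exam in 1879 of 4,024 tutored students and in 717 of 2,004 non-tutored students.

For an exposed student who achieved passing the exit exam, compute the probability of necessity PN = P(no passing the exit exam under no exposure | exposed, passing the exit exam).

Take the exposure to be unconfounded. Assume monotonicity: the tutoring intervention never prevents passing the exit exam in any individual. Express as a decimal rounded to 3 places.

PN ≈ 0.234

p₁ = P(outcome | exposed) = 1879/4024 = 0.46695
p₀ = P(outcome | unexposed) = 717/2004 = 0.35778
Under exogeneity and monotonicity, PN = (p₁ − p₀) / p₁.
PN = (0.46695 − 0.35778) / 0.46695 = 0.10916 / 0.46695 ≈ 0.2338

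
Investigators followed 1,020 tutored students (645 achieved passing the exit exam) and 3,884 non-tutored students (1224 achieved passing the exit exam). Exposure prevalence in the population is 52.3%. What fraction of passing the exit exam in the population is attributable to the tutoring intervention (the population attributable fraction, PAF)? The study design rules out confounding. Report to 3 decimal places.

PAF ≈ 0.345

p₁ = P(outcome | exposed) = 645/1020 = 0.63235
p₀ = P(outcome | unexposed) = 1224/3884 = 0.31514
Overall risk P(Y=1) = π·p₁ + (1−π)·p₀ = 0.523×0.63235 + 0.477×0.31514 = 0.48104.
Under exogeneity, PAF = [P(Y=1) − p₀] / P(Y=1).
PAF = (0.48104 − 0.31514) / 0.48104 ≈ 0.3449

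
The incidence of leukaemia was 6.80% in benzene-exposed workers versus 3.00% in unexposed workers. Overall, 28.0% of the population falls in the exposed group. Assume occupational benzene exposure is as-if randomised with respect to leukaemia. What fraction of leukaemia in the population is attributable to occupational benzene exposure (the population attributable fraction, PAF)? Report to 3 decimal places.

PAF ≈ 0.262

p₁ = 0.068, p₀ = 0.03.
Overall risk P(Y=1) = π·p₁ + (1−π)·p₀ = 0.28×0.068 + 0.72×0.03 = 0.04064.
Under exogeneity, PAF = [P(Y=1) − p₀] / P(Y=1).
PAF = (0.04064 − 0.03) / 0.04064 ≈ 0.2618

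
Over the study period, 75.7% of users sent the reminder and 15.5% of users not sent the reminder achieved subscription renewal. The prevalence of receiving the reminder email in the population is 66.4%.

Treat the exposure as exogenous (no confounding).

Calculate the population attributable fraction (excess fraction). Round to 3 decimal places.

PAF ≈ 0.721

p₁ = 0.757, p₀ = 0.155.
Overall risk P(Y=1) = π·p₁ + (1−π)·p₀ = 0.664×0.757 + 0.336×0.155 = 0.55473.
Under exogeneity, PAF = [P(Y=1) − p₀] / P(Y=1).
PAF = (0.55473 − 0.155) / 0.55473 ≈ 0.7206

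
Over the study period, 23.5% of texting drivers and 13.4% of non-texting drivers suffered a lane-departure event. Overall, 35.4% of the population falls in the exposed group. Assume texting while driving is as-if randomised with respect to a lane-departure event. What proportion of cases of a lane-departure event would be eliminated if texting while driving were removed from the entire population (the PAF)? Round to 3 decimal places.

PAF ≈ 0.211

p₁ = 0.235, p₀ = 0.134.
Overall risk P(Y=1) = π·p₁ + (1−π)·p₀ = 0.354×0.235 + 0.646×0.134 = 0.16975.
Under exogeneity, PAF = [P(Y=1) − p₀] / P(Y=1).
PAF = (0.16975 − 0.134) / 0.16975 ≈ 0.2106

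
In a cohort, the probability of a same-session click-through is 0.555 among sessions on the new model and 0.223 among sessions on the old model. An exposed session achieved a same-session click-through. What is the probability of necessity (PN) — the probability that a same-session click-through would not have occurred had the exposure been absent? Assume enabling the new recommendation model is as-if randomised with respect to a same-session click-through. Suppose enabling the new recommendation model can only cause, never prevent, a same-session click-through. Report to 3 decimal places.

Let p₁ = 0.555, p₀ = 0.223.
Under exogeneity and monotonicity, PN = (p₁ − p₀) / p₁.
PN = (0.555 − 0.223) / 0.555 = 0.332 / 0.555 ≈ 0.5982

PN ≈ 0.598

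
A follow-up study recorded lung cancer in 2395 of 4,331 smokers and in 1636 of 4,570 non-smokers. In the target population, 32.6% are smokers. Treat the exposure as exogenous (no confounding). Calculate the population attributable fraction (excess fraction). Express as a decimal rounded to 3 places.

p₁ = P(outcome | exposed) = 2395/4331 = 0.55299
p₀ = P(outcome | unexposed) = 1636/4570 = 0.35799
Overall risk P(Y=1) = π·p₁ + (1−π)·p₀ = 0.326×0.55299 + 0.674×0.35799 = 0.42156.
Under exogeneity, PAF = [P(Y=1) − p₀] / P(Y=1).
PAF = (0.42156 − 0.35799) / 0.42156 ≈ 0.1508

PAF ≈ 0.151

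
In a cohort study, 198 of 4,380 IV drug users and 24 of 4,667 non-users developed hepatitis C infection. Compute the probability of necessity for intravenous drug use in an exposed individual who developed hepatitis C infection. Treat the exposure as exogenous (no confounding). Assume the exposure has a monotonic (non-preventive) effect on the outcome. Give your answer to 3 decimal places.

PN ≈ 0.886

p₁ = P(outcome | exposed) = 198/4380 = 0.045205
p₀ = P(outcome | unexposed) = 24/4667 = 0.0051425
Under exogeneity and monotonicity, PN = (p₁ − p₀) / p₁.
PN = (0.045205 − 0.0051425) / 0.045205 = 0.040063 / 0.045205 ≈ 0.8862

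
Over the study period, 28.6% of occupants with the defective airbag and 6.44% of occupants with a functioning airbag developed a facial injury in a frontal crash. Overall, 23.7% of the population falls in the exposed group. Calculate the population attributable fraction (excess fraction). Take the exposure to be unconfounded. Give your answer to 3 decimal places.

p₁ = 0.286, p₀ = 0.0644.
Overall risk P(Y=1) = π·p₁ + (1−π)·p₀ = 0.237×0.286 + 0.763×0.0644 = 0.11692.
Under exogeneity, PAF = [P(Y=1) − p₀] / P(Y=1).
PAF = (0.11692 − 0.0644) / 0.11692 ≈ 0.4492

PAF ≈ 0.449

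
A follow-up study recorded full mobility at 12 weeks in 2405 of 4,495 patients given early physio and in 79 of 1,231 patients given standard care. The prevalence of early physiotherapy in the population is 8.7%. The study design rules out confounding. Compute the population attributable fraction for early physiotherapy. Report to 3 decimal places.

p₁ = P(outcome | exposed) = 2405/4495 = 0.53504
p₀ = P(outcome | unexposed) = 79/1231 = 0.064175
Overall risk P(Y=1) = π·p₁ + (1−π)·p₀ = 0.087×0.53504 + 0.913×0.064175 = 0.10514.
Under exogeneity, PAF = [P(Y=1) − p₀] / P(Y=1).
PAF = (0.10514 − 0.064175) / 0.10514 ≈ 0.3896

PAF ≈ 0.390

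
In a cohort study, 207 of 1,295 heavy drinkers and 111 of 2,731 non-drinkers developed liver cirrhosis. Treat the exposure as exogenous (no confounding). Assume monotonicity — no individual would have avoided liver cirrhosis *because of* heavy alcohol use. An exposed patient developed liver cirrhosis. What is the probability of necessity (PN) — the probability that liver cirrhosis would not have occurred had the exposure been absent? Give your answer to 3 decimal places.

PN ≈ 0.746

p₁ = P(outcome | exposed) = 207/1295 = 0.15985
p₀ = P(outcome | unexposed) = 111/2731 = 0.040644
Under exogeneity and monotonicity, PN = (p₁ − p₀) / p₁.
PN = (0.15985 − 0.040644) / 0.15985 = 0.1192 / 0.15985 ≈ 0.7457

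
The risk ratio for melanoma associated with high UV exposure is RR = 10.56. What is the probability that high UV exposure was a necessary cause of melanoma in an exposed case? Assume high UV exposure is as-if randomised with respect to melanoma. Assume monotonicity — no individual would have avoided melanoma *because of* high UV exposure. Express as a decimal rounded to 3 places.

PN ≈ 0.905

Under exogeneity and monotonicity, PN = (RR − 1) / RR = 1 − 1/RR.
PN = (10.56 − 1) / 10.56 = 9.56 / 10.56 ≈ 0.9053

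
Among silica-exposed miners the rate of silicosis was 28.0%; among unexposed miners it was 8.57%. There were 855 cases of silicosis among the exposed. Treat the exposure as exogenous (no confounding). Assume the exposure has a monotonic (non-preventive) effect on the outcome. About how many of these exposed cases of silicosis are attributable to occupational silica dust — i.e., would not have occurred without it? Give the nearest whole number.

p₁ = 0.28, p₀ = 0.0857.
PN = (p₁ − p₀)/p₁ = (0.28 − 0.0857) / 0.28 ≈ 0.69393.
Attributable cases ≈ PN × (exposed cases) = 0.69393 × 855 ≈ 593.31.

about 593 cases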